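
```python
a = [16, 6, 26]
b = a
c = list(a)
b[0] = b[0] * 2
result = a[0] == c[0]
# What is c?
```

After line 1: a = [16, 6, 26]
After line 2 (b = a, alias): a = [16, 6, 26], b = [16, 6, 26]
After line 3 (c = list(a) is a copy, new object): c = [16, 6, 26]
After line 4 (b[0] = 16 * 2 = 32; mutates shared a/b): a = b = [32, 6, 26], c = [16, 6, 26]
After line 5 (a[0] = 32, c[0] = 16; result = False)

[16, 6, 26]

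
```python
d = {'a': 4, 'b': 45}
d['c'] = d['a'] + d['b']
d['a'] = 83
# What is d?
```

After line 1: d = {'a': 4, 'b': 45}
After line 2 (d['c'] = 4 + 45): d = {'a': 4, 'b': 45, 'c': 49}
After line 3: d = {'a': 83, 'b': 45, 'c': 49}

{'a': 83, 'b': 45, 'c': 49}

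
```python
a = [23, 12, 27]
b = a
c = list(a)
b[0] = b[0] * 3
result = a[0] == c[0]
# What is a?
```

After line 1: a = [23, 12, 27]
After line 2 (b = a, alias): a = [23, 12, 27], b = [23, 12, 27]
After line 3 (c = list(a) is a copy, new object): c = [23, 12, 27]
After line 4 (b[0] = 23 * 3 = 69; mutates shared a/b): a = b = [69, 12, 27], c = [23, 12, 27]
After line 5 (a[0] = 69, c[0] = 23; result = False)

[69, 12, 27]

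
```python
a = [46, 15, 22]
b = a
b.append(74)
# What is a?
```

After line 1: a = [46, 15, 22]
After line 2 (b = a is an alias, same object): a = [46, 15, 22], b = [46, 15, 22]
After line 3 (b.append mutates the shared list): a = [46, 15, 22, 74], b = [46, 15, 22, 74]

[46, 15, 22, 74]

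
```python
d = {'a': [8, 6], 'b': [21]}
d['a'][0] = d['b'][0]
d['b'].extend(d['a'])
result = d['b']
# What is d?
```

After line 1: d = {'a': [8, 6], 'b': [21]}
After line 2 (a[0] = b[0] = 21): d = {'a': [21, 6], 'b': [21]}
After line 3 (b.extend(a) appends [21, 6]): d = {'a': [21, 6], 'b': [21, 21, 6]}
After line 4: result = d['b'] = [21, 21, 6]

{'a': [21, 6], 'b': [21, 21, 6]}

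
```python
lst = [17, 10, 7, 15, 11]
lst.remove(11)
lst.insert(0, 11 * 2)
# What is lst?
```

After line 1: lst = [17, 10, 7, 15, 11]
After line 2 (remove first 11): lst = [17, 10, 7, 15]
After line 3 (insert 22 at index 0): lst = [22, 17, 10, 7, 15]

[22, 17, 10, 7, 15]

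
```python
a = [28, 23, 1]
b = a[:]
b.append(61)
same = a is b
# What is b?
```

After line 1: a = [28, 23, 1]
After line 2 (b = a[:] is a shallow copy, new object): a = [28, 23, 1], b = [28, 23, 1]
After line 3 (append only mutates b): a = [28, 23, 1], b = [28, 23, 1, 61]
After line 4 (same = a is b; different objects -> False): same = False

[28, 23, 1, 61]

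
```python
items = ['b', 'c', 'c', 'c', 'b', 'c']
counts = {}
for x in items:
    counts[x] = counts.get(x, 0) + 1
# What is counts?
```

Initial: counts = {}, items = ['b', 'c', 'c', 'c', 'b', 'c']
See 'b': counts = {'b': 1}
See 'c': counts = {'b': 1, 'c': 1}
See 'c': counts = {'b': 1, 'c': 2}
See 'c': counts = {'b': 1, 'c': 3}
See 'b': counts = {'b': 2, 'c': 3}
See 'c': counts = {'b': 2, 'c': 4}

{'b': 2, 'c': 4}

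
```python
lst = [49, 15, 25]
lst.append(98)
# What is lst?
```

[49, 15, 25, 98]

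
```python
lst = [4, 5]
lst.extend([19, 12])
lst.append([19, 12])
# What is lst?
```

After line 1: lst = [4, 5]
After line 2 (extend unpacks [19, 12]): lst = [4, 5, 19, 12]
After line 3 (append adds [19, 12] as single element): lst = [4, 5, 19, 12, [19, 12]]

[4, 5, 19, 12, [19, 12]]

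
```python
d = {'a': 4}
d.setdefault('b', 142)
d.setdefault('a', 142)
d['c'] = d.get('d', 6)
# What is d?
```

After line 1: d = {'a': 4}
After line 2 (setdefault adds 'b'=142): d = {'a': 4, 'b': 142}
After line 3 (setdefault 'a' no-op, already exists): d = {'a': 4, 'b': 142}
After line 4 (get('d', 6) returns default since 'd' not in d): d = {'a': 4, 'b': 142, 'c': 6}

{'a': 4, 'b': 142, 'c': 6}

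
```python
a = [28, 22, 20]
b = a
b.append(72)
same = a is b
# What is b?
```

After line 1: a = [28, 22, 20]
After line 2 (b = a is an alias, same object): a = [28, 22, 20], b = [28, 22, 20]
After line 3 (b.append mutates the shared list): a = [28, 22, 20, 72], b = [28, 22, 20, 72]
After line 4 (same = a is b; same object -> True): same = True

[28, 22, 20, 72]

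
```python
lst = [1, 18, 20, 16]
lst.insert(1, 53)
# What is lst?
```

[1, 53, 18, 20, 16]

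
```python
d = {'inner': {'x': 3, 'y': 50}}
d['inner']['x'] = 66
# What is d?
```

After line 1: d = {'inner': {'x': 3, 'y': 50}}
After line 2 (inner x overwritten): d = {'inner': {'x': 66, 'y': 50}}

{'inner': {'x': 66, 'y': 50}}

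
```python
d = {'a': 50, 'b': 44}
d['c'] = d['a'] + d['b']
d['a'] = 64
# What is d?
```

After line 1: d = {'a': 50, 'b': 44}
After line 2 (d['c'] = 50 + 44): d = {'a': 50, 'b': 44, 'c': 94}
After line 3: d = {'a': 64, 'b': 44, 'c': 94}

{'a': 64, 'b': 44, 'c': 94}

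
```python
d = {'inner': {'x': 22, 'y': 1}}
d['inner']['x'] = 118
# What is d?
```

After line 1: d = {'inner': {'x': 22, 'y': 1}}
After line 2 (inner x overwritten): d = {'inner': {'x': 118, 'y': 1}}

{'inner': {'x': 118, 'y': 1}}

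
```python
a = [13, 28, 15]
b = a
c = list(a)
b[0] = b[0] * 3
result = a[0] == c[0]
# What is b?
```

After line 1: a = [13, 28, 15]
After line 2 (b = a, alias): a = [13, 28, 15], b = [13, 28, 15]
After line 3 (c = list(a) is a copy, new object): c = [13, 28, 15]
After line 4 (b[0] = 13 * 3 = 39; mutates shared a/b): a = b = [39, 28, 15], c = [13, 28, 15]
After line 5 (a[0] = 39, c[0] = 13; result = False)

[39, 28, 15]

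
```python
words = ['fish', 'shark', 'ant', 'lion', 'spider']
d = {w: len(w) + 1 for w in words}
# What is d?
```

{'fish': 5, 'shark': 6, 'ant': 4, 'lion': 5, 'spider': 7}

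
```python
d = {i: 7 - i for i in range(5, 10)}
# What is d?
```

{5: 2, 6: 1, 7: 0, 8: -1, 9: -2}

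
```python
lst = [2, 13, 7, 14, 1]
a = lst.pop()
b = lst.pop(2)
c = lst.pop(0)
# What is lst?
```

After line 1: lst = [2, 13, 7, 14, 1]
After line 2 (pop() -> a = 1): lst = [2, 13, 7, 14]
After line 3 (pop(2) -> b = 7): lst = [2, 13, 14]
After line 4 (pop(0) -> c = 2): lst = [13, 14]

[13, 14]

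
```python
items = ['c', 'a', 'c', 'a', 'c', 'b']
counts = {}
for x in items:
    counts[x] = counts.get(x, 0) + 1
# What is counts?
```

Initial: counts = {}, items = ['c', 'a', 'c', 'a', 'c', 'b']
See 'c': counts = {'c': 1}
See 'a': counts = {'c': 1, 'a': 1}
See 'c': counts = {'c': 2, 'a': 1}
See 'a': counts = {'c': 2, 'a': 2}
See 'c': counts = {'c': 3, 'a': 2}
See 'b': counts = {'c': 3, 'a': 2, 'b': 1}

{'c': 3, 'a': 2, 'b': 1}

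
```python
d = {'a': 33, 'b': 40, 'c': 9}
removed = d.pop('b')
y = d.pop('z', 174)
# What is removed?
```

After line 1: d = {'a': 33, 'b': 40, 'c': 9}
After line 2 (pop 'b' returns 40): d = {'a': 33, 'c': 9}, removed = 40
After line 3 (pop 'z' missing, returns default 174): d = {'a': 33, 'c': 9}, y = 174

40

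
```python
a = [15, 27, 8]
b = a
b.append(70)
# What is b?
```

After line 1: a = [15, 27, 8]
After line 2 (b = a is an alias, same object): a = [15, 27, 8], b = [15, 27, 8]
After line 3 (b.append mutates the shared list): a = [15, 27, 8, 70], b = [15, 27, 8, 70]

[15, 27, 8, 70]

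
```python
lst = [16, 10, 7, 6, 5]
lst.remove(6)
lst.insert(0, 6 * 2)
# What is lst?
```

After line 1: lst = [16, 10, 7, 6, 5]
After line 2 (remove first 6): lst = [16, 10, 7, 5]
After line 3 (insert 12 at index 0): lst = [12, 16, 10, 7, 5]

[12, 16, 10, 7, 5]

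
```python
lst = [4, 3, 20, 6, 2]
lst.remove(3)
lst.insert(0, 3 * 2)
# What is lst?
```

After line 1: lst = [4, 3, 20, 6, 2]
After line 2 (remove first 3): lst = [4, 20, 6, 2]
After line 3 (insert 6 at index 0): lst = [6, 4, 20, 6, 2]

[6, 4, 20, 6, 2]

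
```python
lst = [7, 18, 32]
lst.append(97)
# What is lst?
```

[7, 18, 32, 97]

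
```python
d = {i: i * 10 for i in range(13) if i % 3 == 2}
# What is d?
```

{2: 20, 5: 50, 8: 80, 11: 110}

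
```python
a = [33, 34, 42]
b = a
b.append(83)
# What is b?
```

After line 1: a = [33, 34, 42]
After line 2 (b = a is an alias, same object): a = [33, 34, 42], b = [33, 34, 42]
After line 3 (b.append mutates the shared list): a = [33, 34, 42, 83], b = [33, 34, 42, 83]

[33, 34, 42, 83]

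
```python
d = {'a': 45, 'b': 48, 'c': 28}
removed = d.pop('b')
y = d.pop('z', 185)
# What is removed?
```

After line 1: d = {'a': 45, 'b': 48, 'c': 28}
After line 2 (pop 'b' returns 48): d = {'a': 45, 'c': 28}, removed = 48
After line 3 (pop 'z' missing, returns default 185): d = {'a': 45, 'c': 28}, y = 185

48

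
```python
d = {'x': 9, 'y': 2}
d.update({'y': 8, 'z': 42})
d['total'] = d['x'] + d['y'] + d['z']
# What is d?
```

After line 1: d = {'x': 9, 'y': 2}
After line 2 (y overwritten, z added): d = {'x': 9, 'y': 8, 'z': 42}
After line 3 (total = 9 + 8 + 42 = 59): d = {'x': 9, 'y': 8, 'z': 42, 'total': 59}

{'x': 9, 'y': 8, 'z': 42, 'total': 59}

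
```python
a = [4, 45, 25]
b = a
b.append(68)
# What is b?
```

After line 1: a = [4, 45, 25]
After line 2 (b = a is an alias, same object): a = [4, 45, 25], b = [4, 45, 25]
After line 3 (b.append mutates the shared list): a = [4, 45, 25, 68], b = [4, 45, 25, 68]

[4, 45, 25, 68]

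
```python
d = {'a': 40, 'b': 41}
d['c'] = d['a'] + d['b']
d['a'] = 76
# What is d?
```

After line 1: d = {'a': 40, 'b': 41}
After line 2 (d['c'] = 40 + 41): d = {'a': 40, 'b': 41, 'c': 81}
After line 3: d = {'a': 76, 'b': 41, 'c': 81}

{'a': 76, 'b': 41, 'c': 81}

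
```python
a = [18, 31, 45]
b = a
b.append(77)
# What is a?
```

After line 1: a = [18, 31, 45]
After line 2 (b = a is an alias, same object): a = [18, 31, 45], b = [18, 31, 45]
After line 3 (b.append mutates the shared list): a = [18, 31, 45, 77], b = [18, 31, 45, 77]

[18, 31, 45, 77]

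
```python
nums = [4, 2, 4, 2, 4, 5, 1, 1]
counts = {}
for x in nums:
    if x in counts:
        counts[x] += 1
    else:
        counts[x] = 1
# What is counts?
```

Initial: counts = {}, nums = [4, 2, 4, 2, 4, 5, 1, 1]
See 4: counts = {4: 1}
See 2: counts = {4: 1, 2: 1}
See 4: counts = {4: 2, 2: 1}
See 2: counts = {4: 2, 2: 2}
See 4: counts = {4: 3, 2: 2}
See 5: counts = {4: 3, 2: 2, 5: 1}
See 1: counts = {4: 3, 2: 2, 5: 1, 1: 1}
See 1: counts = {4: 3, 2: 2, 5: 1, 1: 2}

{4: 3, 2: 2, 5: 1, 1: 2}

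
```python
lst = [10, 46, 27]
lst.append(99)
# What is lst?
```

[10, 46, 27, 99]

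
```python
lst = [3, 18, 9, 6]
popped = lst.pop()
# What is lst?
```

[3, 18, 9]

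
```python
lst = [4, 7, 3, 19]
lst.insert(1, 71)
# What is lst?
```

[4, 71, 7, 3, 19]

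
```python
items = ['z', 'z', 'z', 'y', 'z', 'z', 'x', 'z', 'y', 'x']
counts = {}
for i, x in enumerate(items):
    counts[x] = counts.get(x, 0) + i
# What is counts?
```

Initial: counts = {}, items = ['z', 'z', 'z', 'y', 'z', 'z', 'x', 'z', 'y', 'x']
i=0, x='z': counts = {'z': 0}
i=1, x='z': counts = {'z': 1}
i=2, x='z': counts = {'z': 3}
i=3, x='y': counts = {'z': 3, 'y': 3}
i=4, x='z': counts = {'z': 7, 'y': 3}
i=5, x='z': counts = {'z': 12, 'y': 3}
i=6, x='x': counts = {'z': 12, 'y': 3, 'x': 6}
i=7, x='z': counts = {'z': 19, 'y': 3, 'x': 6}
i=8, x='y': counts = {'z': 19, 'y': 11, 'x': 6}
i=9, x='x': counts = {'z': 19, 'y': 11, 'x': 15}

{'z': 19, 'y': 11, 'x': 15}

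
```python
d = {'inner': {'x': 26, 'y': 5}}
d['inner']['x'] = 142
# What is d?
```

After line 1: d = {'inner': {'x': 26, 'y': 5}}
After line 2 (inner x overwritten): d = {'inner': {'x': 142, 'y': 5}}

{'inner': {'x': 142, 'y': 5}}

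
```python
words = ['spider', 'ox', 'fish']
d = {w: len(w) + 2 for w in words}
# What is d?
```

{'spider': 8, 'ox': 4, 'fish': 6}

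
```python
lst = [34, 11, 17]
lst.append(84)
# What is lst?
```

[34, 11, 17, 84]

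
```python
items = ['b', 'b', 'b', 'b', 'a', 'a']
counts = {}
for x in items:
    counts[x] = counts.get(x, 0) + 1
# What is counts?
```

Initial: counts = {}, items = ['b', 'b', 'b', 'b', 'a', 'a']
See 'b': counts = {'b': 1}
See 'b': counts = {'b': 2}
See 'b': counts = {'b': 3}
See 'b': counts = {'b': 4}
See 'a': counts = {'b': 4, 'a': 1}
See 'a': counts = {'b': 4, 'a': 2}

{'b': 4, 'a': 2}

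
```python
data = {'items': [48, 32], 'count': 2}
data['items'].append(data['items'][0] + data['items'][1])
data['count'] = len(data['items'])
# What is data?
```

After line 1: data = {'items': [48, 32], 'count': 2}
After line 2 (append 48 + 32 = 80): data = {'items': [48, 32, 80], 'count': 2}
After line 3 (count = len(items) = 3): data = {'items': [48, 32, 80], 'count': 3}

{'items': [48, 32, 80], 'count': 3}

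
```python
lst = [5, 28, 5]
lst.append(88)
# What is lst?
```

[5, 28, 5, 88]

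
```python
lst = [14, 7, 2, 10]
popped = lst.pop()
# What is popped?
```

10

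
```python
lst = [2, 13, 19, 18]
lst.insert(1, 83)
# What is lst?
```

[2, 83, 13, 19, 18]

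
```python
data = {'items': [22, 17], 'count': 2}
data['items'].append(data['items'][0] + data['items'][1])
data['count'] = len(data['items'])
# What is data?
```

After line 1: data = {'items': [22, 17], 'count': 2}
After line 2 (append 22 + 17 = 39): data = {'items': [22, 17, 39], 'count': 2}
After line 3 (count = len(items) = 3): data = {'items': [22, 17, 39], 'count': 3}

{'items': [22, 17, 39], 'count': 3}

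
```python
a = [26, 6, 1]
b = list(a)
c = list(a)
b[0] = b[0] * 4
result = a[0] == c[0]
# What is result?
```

After line 1: a = [26, 6, 1]
After line 2 (b = list(a), copy): a = [26, 6, 1], b = [26, 6, 1]
After line 3 (c = list(a) is a copy, new object): c = [26, 6, 1]
After line 4 (b[0] = 26 * 4 = 104; only b mutates (copy)): a = [26, 6, 1], b = [104, 6, 1], c = [26, 6, 1]
After line 5 (a[0] = 26, c[0] = 26; result = True)

True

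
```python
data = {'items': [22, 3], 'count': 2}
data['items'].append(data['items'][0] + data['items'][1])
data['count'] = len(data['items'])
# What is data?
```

After line 1: data = {'items': [22, 3], 'count': 2}
After line 2 (append 22 + 3 = 25): data = {'items': [22, 3, 25], 'count': 2}
After line 3 (count = len(items) = 3): data = {'items': [22, 3, 25], 'count': 3}

{'items': [22, 3, 25], 'count': 3}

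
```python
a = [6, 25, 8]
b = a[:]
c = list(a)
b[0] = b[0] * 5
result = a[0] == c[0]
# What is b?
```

After line 1: a = [6, 25, 8]
After line 2 (b = a[:], copy): a = [6, 25, 8], b = [6, 25, 8]
After line 3 (c = list(a) is a copy, new object): c = [6, 25, 8]
After line 4 (b[0] = 6 * 5 = 30; only b mutates (copy)): a = [6, 25, 8], b = [30, 25, 8], c = [6, 25, 8]
After line 5 (a[0] = 6, c[0] = 6; result = True)

[30, 25, 8]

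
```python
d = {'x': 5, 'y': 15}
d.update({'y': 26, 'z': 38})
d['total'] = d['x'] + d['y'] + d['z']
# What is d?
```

After line 1: d = {'x': 5, 'y': 15}
After line 2 (y overwritten, z added): d = {'x': 5, 'y': 26, 'z': 38}
After line 3 (total = 5 + 26 + 38 = 69): d = {'x': 5, 'y': 26, 'z': 38, 'total': 69}

{'x': 5, 'y': 26, 'z': 38, 'total': 69}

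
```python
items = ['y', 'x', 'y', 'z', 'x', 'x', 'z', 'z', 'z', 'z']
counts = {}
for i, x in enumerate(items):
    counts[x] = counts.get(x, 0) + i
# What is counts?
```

Initial: counts = {}, items = ['y', 'x', 'y', 'z', 'x', 'x', 'z', 'z', 'z', 'z']
i=0, x='y': counts = {'y': 0}
i=1, x='x': counts = {'y': 0, 'x': 1}
i=2, x='y': counts = {'y': 2, 'x': 1}
i=3, x='z': counts = {'y': 2, 'x': 1, 'z': 3}
i=4, x='x': counts = {'y': 2, 'x': 5, 'z': 3}
i=5, x='x': counts = {'y': 2, 'x': 10, 'z': 3}
i=6, x='z': counts = {'y': 2, 'x': 10, 'z': 9}
i=7, x='z': counts = {'y': 2, 'x': 10, 'z': 16}
i=8, x='z': counts = {'y': 2, 'x': 10, 'z': 24}
i=9, x='z': counts = {'y': 2, 'x': 10, 'z': 33}

{'y': 2, 'x': 10, 'z': 33}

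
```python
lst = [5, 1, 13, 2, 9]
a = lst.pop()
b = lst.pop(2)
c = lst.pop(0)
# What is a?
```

After line 1: lst = [5, 1, 13, 2, 9]
After line 2 (pop() -> a = 9): lst = [5, 1, 13, 2]
After line 3 (pop(2) -> b = 13): lst = [5, 1, 2]
After line 4 (pop(0) -> c = 5): lst = [1, 2]

9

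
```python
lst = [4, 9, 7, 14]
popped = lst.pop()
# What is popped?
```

14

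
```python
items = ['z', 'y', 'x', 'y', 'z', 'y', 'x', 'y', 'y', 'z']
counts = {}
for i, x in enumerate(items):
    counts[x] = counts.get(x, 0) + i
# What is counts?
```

Initial: counts = {}, items = ['z', 'y', 'x', 'y', 'z', 'y', 'x', 'y', 'y', 'z']
i=0, x='z': counts = {'z': 0}
i=1, x='y': counts = {'z': 0, 'y': 1}
i=2, x='x': counts = {'z': 0, 'y': 1, 'x': 2}
i=3, x='y': counts = {'z': 0, 'y': 4, 'x': 2}
i=4, x='z': counts = {'z': 4, 'y': 4, 'x': 2}
i=5, x='y': counts = {'z': 4, 'y': 9, 'x': 2}
i=6, x='x': counts = {'z': 4, 'y': 9, 'x': 8}
i=7, x='y': counts = {'z': 4, 'y': 16, 'x': 8}
i=8, x='y': counts = {'z': 4, 'y': 24, 'x': 8}
i=9, x='z': counts = {'z': 13, 'y': 24, 'x': 8}

{'z': 13, 'y': 24, 'x': 8}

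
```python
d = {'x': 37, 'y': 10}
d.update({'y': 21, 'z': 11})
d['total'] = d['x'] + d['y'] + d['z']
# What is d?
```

After line 1: d = {'x': 37, 'y': 10}
After line 2 (y overwritten, z added): d = {'x': 37, 'y': 21, 'z': 11}
After line 3 (total = 37 + 21 + 11 = 69): d = {'x': 37, 'y': 21, 'z': 11, 'total': 69}

{'x': 37, 'y': 21, 'z': 11, 'total': 69}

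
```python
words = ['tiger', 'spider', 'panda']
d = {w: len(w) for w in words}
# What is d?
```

{'tiger': 5, 'spider': 6, 'panda': 5}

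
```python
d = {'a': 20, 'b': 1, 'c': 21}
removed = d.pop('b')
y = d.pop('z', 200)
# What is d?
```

After line 1: d = {'a': 20, 'b': 1, 'c': 21}
After line 2 (pop 'b' returns 1): d = {'a': 20, 'c': 21}, removed = 1
After line 3 (pop 'z' missing, returns default 200): d = {'a': 20, 'c': 21}, y = 200

{'a': 20, 'c': 21}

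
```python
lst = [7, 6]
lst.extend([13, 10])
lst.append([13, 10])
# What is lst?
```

After line 1: lst = [7, 6]
After line 2 (extend unpacks [13, 10]): lst = [7, 6, 13, 10]
After line 3 (append adds [13, 10] as single element): lst = [7, 6, 13, 10, [13, 10]]

[7, 6, 13, 10, [13, 10]]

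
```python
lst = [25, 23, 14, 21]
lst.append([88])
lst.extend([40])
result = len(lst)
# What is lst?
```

After line 1: lst = [25, 23, 14, 21]
After line 2 (append adds [88] as single element): lst = [25, 23, 14, 21, [88]]
After line 3 (extend unpacks [40], adds 40): lst = [25, 23, 14, 21, [88], 40]
After line 4: result = len(lst) = 6

[25, 23, 14, 21, [88], 40]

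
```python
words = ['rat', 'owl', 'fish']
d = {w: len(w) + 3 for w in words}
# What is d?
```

{'rat': 6, 'owl': 6, 'fish': 7}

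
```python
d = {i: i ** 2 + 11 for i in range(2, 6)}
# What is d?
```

{2: 15, 3: 20, 4: 27, 5: 36}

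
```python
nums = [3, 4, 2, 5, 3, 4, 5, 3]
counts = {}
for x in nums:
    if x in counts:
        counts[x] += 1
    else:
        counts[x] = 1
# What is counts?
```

Initial: counts = {}, nums = [3, 4, 2, 5, 3, 4, 5, 3]
See 3: counts = {3: 1}
See 4: counts = {3: 1, 4: 1}
See 2: counts = {3: 1, 4: 1, 2: 1}
See 5: counts = {3: 1, 4: 1, 2: 1, 5: 1}
See 3: counts = {3: 2, 4: 1, 2: 1, 5: 1}
See 4: counts = {3: 2, 4: 2, 2: 1, 5: 1}
See 5: counts = {3: 2, 4: 2, 2: 1, 5: 2}
See 3: counts = {3: 3, 4: 2, 2: 1, 5: 2}

{3: 3, 4: 2, 2: 1, 5: 2}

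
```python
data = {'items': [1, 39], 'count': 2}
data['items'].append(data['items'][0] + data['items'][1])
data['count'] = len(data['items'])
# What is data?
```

After line 1: data = {'items': [1, 39], 'count': 2}
After line 2 (append 1 + 39 = 40): data = {'items': [1, 39, 40], 'count': 2}
After line 3 (count = len(items) = 3): data = {'items': [1, 39, 40], 'count': 3}

{'items': [1, 39, 40], 'count': 3}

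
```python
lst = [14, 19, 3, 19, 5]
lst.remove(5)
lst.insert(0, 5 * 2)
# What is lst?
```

After line 1: lst = [14, 19, 3, 19, 5]
After line 2 (remove first 5): lst = [14, 19, 3, 19]
After line 3 (insert 10 at index 0): lst = [10, 14, 19, 3, 19]

[10, 14, 19, 3, 19]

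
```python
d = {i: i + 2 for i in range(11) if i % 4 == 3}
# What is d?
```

{3: 5, 7: 9}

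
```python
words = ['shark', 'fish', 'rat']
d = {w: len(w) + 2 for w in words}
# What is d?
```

{'shark': 7, 'fish': 6, 'rat': 5}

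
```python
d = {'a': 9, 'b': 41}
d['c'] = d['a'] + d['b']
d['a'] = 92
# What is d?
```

After line 1: d = {'a': 9, 'b': 41}
After line 2 (d['c'] = 9 + 41): d = {'a': 9, 'b': 41, 'c': 50}
After line 3: d = {'a': 92, 'b': 41, 'c': 50}

{'a': 92, 'b': 41, 'c': 50}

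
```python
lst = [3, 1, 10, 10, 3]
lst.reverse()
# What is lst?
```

[3, 10, 10, 1, 3]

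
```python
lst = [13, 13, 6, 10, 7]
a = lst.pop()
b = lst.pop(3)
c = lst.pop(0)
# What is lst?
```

After line 1: lst = [13, 13, 6, 10, 7]
After line 2 (pop() -> a = 7): lst = [13, 13, 6, 10]
After line 3 (pop(3) -> b = 10): lst = [13, 13, 6]
After line 4 (pop(0) -> c = 13): lst = [13, 6]

[13, 6]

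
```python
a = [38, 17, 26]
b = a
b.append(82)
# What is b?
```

After line 1: a = [38, 17, 26]
After line 2 (b = a is an alias, same object): a = [38, 17, 26], b = [38, 17, 26]
After line 3 (b.append mutates the shared list): a = [38, 17, 26, 82], b = [38, 17, 26, 82]

[38, 17, 26, 82]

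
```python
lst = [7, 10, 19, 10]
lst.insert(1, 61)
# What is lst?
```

[7, 61, 10, 19, 10]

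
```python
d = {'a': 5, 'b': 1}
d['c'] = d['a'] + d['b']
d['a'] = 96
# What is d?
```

After line 1: d = {'a': 5, 'b': 1}
After line 2 (d['c'] = 5 + 1): d = {'a': 5, 'b': 1, 'c': 6}
After line 3: d = {'a': 96, 'b': 1, 'c': 6}

{'a': 96, 'b': 1, 'c': 6}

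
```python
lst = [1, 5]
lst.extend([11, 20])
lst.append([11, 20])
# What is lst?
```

After line 1: lst = [1, 5]
After line 2 (extend unpacks [11, 20]): lst = [1, 5, 11, 20]
After line 3 (append adds [11, 20] as single element): lst = [1, 5, 11, 20, [11, 20]]

[1, 5, 11, 20, [11, 20]]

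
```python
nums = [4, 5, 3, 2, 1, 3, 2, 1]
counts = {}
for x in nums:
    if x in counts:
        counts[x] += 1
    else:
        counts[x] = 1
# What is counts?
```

Initial: counts = {}, nums = [4, 5, 3, 2, 1, 3, 2, 1]
See 4: counts = {4: 1}
See 5: counts = {4: 1, 5: 1}
See 3: counts = {4: 1, 5: 1, 3: 1}
See 2: counts = {4: 1, 5: 1, 3: 1, 2: 1}
See 1: counts = {4: 1, 5: 1, 3: 1, 2: 1, 1: 1}
See 3: counts = {4: 1, 5: 1, 3: 2, 2: 1, 1: 1}
See 2: counts = {4: 1, 5: 1, 3: 2, 2: 2, 1: 1}
See 1: counts = {4: 1, 5: 1, 3: 2, 2: 2, 1: 2}

{4: 1, 5: 1, 3: 2, 2: 2, 1: 2}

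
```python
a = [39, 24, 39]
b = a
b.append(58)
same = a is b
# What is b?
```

After line 1: a = [39, 24, 39]
After line 2 (b = a is an alias, same object): a = [39, 24, 39], b = [39, 24, 39]
After line 3 (b.append mutates the shared list): a = [39, 24, 39, 58], b = [39, 24, 39, 58]
After line 4 (same = a is b; same object -> True): same = True

[39, 24, 39, 58]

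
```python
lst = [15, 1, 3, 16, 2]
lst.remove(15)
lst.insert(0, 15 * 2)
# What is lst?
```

After line 1: lst = [15, 1, 3, 16, 2]
After line 2 (remove first 15): lst = [1, 3, 16, 2]
After line 3 (insert 30 at index 0): lst = [30, 1, 3, 16, 2]

[30, 1, 3, 16, 2]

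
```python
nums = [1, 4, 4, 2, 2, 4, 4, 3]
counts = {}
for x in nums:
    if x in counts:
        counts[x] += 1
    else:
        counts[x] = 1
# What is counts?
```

Initial: counts = {}, nums = [1, 4, 4, 2, 2, 4, 4, 3]
See 1: counts = {1: 1}
See 4: counts = {1: 1, 4: 1}
See 4: counts = {1: 1, 4: 2}
See 2: counts = {1: 1, 4: 2, 2: 1}
See 2: counts = {1: 1, 4: 2, 2: 2}
See 4: counts = {1: 1, 4: 3, 2: 2}
See 4: counts = {1: 1, 4: 4, 2: 2}
See 3: counts = {1: 1, 4: 4, 2: 2, 3: 1}

{1: 1, 4: 4, 2: 2, 3: 1}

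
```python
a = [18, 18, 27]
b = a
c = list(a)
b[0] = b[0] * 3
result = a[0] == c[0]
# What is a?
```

After line 1: a = [18, 18, 27]
After line 2 (b = a, alias): a = [18, 18, 27], b = [18, 18, 27]
After line 3 (c = list(a) is a copy, new object): c = [18, 18, 27]
After line 4 (b[0] = 18 * 3 = 54; mutates shared a/b): a = b = [54, 18, 27], c = [18, 18, 27]
After line 5 (a[0] = 54, c[0] = 18; result = False)

[54, 18, 27]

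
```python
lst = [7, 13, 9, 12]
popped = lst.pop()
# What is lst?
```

[7, 13, 9]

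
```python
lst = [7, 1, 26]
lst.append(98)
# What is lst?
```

[7, 1, 26, 98]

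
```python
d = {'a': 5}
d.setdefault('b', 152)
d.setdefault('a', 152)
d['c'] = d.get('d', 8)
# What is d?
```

After line 1: d = {'a': 5}
After line 2 (setdefault adds 'b'=152): d = {'a': 5, 'b': 152}
After line 3 (setdefault 'a' no-op, already exists): d = {'a': 5, 'b': 152}
After line 4 (get('d', 8) returns default since 'd' not in d): d = {'a': 5, 'b': 152, 'c': 8}

{'a': 5, 'b': 152, 'c': 8}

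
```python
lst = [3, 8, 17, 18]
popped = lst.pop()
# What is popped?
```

18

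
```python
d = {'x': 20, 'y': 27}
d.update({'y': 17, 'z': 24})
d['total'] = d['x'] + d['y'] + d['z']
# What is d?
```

After line 1: d = {'x': 20, 'y': 27}
After line 2 (y overwritten, z added): d = {'x': 20, 'y': 17, 'z': 24}
After line 3 (total = 20 + 17 + 24 = 61): d = {'x': 20, 'y': 17, 'z': 24, 'total': 61}

{'x': 20, 'y': 17, 'z': 24, 'total': 61}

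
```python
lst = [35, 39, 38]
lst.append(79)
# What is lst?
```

[35, 39, 38, 79]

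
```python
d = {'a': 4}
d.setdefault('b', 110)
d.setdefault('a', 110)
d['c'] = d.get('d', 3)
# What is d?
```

After line 1: d = {'a': 4}
After line 2 (setdefault adds 'b'=110): d = {'a': 4, 'b': 110}
After line 3 (setdefault 'a' no-op, already exists): d = {'a': 4, 'b': 110}
After line 4 (get('d', 3) returns default since 'd' not in d): d = {'a': 4, 'b': 110, 'c': 3}

{'a': 4, 'b': 110, 'c': 3}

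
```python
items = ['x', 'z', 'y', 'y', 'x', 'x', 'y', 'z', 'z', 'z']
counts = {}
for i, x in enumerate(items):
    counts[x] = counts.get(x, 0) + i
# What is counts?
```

Initial: counts = {}, items = ['x', 'z', 'y', 'y', 'x', 'x', 'y', 'z', 'z', 'z']
i=0, x='x': counts = {'x': 0}
i=1, x='z': counts = {'x': 0, 'z': 1}
i=2, x='y': counts = {'x': 0, 'z': 1, 'y': 2}
i=3, x='y': counts = {'x': 0, 'z': 1, 'y': 5}
i=4, x='x': counts = {'x': 4, 'z': 1, 'y': 5}
i=5, x='x': counts = {'x': 9, 'z': 1, 'y': 5}
i=6, x='y': counts = {'x': 9, 'z': 1, 'y': 11}
i=7, x='z': counts = {'x': 9, 'z': 8, 'y': 11}
i=8, x='z': counts = {'x': 9, 'z': 16, 'y': 11}
i=9, x='z': counts = {'x': 9, 'z': 25, 'y': 11}

{'x': 9, 'z': 25, 'y': 11}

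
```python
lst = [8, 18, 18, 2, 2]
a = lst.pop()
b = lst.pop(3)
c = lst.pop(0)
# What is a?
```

After line 1: lst = [8, 18, 18, 2, 2]
After line 2 (pop() -> a = 2): lst = [8, 18, 18, 2]
After line 3 (pop(3) -> b = 2): lst = [8, 18, 18]
After line 4 (pop(0) -> c = 8): lst = [18, 18]

2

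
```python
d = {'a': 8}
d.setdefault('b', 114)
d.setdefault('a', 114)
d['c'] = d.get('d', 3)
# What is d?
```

After line 1: d = {'a': 8}
After line 2 (setdefault adds 'b'=114): d = {'a': 8, 'b': 114}
After line 3 (setdefault 'a' no-op, already exists): d = {'a': 8, 'b': 114}
After line 4 (get('d', 3) returns default since 'd' not in d): d = {'a': 8, 'b': 114, 'c': 3}

{'a': 8, 'b': 114, 'c': 3}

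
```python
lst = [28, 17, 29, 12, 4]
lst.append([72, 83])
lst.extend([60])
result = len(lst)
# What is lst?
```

After line 1: lst = [28, 17, 29, 12, 4]
After line 2 (append adds [72, 83] as single element): lst = [28, 17, 29, 12, 4, [72, 83]]
After line 3 (extend unpacks [60], adds 60): lst = [28, 17, 29, 12, 4, [72, 83], 60]
After line 4: result = len(lst) = 7

[28, 17, 29, 12, 4, [72, 83], 60]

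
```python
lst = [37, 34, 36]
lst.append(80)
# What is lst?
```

[37, 34, 36, 80]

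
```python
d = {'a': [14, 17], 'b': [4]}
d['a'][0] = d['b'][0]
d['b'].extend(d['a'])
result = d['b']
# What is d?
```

After line 1: d = {'a': [14, 17], 'b': [4]}
After line 2 (a[0] = b[0] = 4): d = {'a': [4, 17], 'b': [4]}
After line 3 (b.extend(a) appends [4, 17]): d = {'a': [4, 17], 'b': [4, 4, 17]}
After line 4: result = d['b'] = [4, 4, 17]

{'a': [4, 17], 'b': [4, 4, 17]}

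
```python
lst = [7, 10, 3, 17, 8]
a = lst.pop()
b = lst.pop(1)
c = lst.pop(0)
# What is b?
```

After line 1: lst = [7, 10, 3, 17, 8]
After line 2 (pop() -> a = 8): lst = [7, 10, 3, 17]
After line 3 (pop(1) -> b = 10): lst = [7, 3, 17]
After line 4 (pop(0) -> c = 7): lst = [3, 17]

10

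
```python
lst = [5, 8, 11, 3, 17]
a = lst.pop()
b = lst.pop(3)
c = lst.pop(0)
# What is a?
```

After line 1: lst = [5, 8, 11, 3, 17]
After line 2 (pop() -> a = 17): lst = [5, 8, 11, 3]
After line 3 (pop(3) -> b = 3): lst = [5, 8, 11]
After line 4 (pop(0) -> c = 5): lst = [8, 11]

17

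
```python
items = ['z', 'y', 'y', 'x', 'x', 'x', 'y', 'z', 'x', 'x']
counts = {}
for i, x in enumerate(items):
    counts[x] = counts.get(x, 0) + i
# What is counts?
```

Initial: counts = {}, items = ['z', 'y', 'y', 'x', 'x', 'x', 'y', 'z', 'x', 'x']
i=0, x='z': counts = {'z': 0}
i=1, x='y': counts = {'z': 0, 'y': 1}
i=2, x='y': counts = {'z': 0, 'y': 3}
i=3, x='x': counts = {'z': 0, 'y': 3, 'x': 3}
i=4, x='x': counts = {'z': 0, 'y': 3, 'x': 7}
i=5, x='x': counts = {'z': 0, 'y': 3, 'x': 12}
i=6, x='y': counts = {'z': 0, 'y': 9, 'x': 12}
i=7, x='z': counts = {'z': 7, 'y': 9, 'x': 12}
i=8, x='x': counts = {'z': 7, 'y': 9, 'x': 20}
i=9, x='x': counts = {'z': 7, 'y': 9, 'x': 29}

{'z': 7, 'y': 9, 'x': 29}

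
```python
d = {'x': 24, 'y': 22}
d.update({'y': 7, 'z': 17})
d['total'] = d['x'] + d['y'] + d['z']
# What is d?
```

After line 1: d = {'x': 24, 'y': 22}
After line 2 (y overwritten, z added): d = {'x': 24, 'y': 7, 'z': 17}
After line 3 (total = 24 + 7 + 17 = 48): d = {'x': 24, 'y': 7, 'z': 17, 'total': 48}

{'x': 24, 'y': 7, 'z': 17, 'total': 48}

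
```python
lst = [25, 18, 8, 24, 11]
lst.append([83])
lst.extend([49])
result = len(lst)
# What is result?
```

After line 1: lst = [25, 18, 8, 24, 11]
After line 2 (append adds [83] as single element): lst = [25, 18, 8, 24, 11, [83]]
After line 3 (extend unpacks [49], adds 49): lst = [25, 18, 8, 24, 11, [83], 49]
After line 4: result = len(lst) = 7

7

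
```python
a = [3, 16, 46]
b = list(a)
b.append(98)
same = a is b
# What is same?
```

After line 1: a = [3, 16, 46]
After line 2 (b = list(a) is a shallow copy, new object): a = [3, 16, 46], b = [3, 16, 46]
After line 3 (append only mutates b): a = [3, 16, 46], b = [3, 16, 46, 98]
After line 4 (same = a is b; different objects -> False): same = False

False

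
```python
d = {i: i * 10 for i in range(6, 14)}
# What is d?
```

{6: 60, 7: 70, 8: 80, 9: 90, 10: 100, 11: 110, 12: 120, 13: 130}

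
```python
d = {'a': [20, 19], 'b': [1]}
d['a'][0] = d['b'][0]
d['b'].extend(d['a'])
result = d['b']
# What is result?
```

After line 1: d = {'a': [20, 19], 'b': [1]}
After line 2 (a[0] = b[0] = 1): d = {'a': [1, 19], 'b': [1]}
After line 3 (b.extend(a) appends [1, 19]): d = {'a': [1, 19], 'b': [1, 1, 19]}
After line 4: result = d['b'] = [1, 1, 19]

[1, 1, 19]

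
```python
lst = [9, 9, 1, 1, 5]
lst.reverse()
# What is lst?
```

[5, 1, 1, 9, 9]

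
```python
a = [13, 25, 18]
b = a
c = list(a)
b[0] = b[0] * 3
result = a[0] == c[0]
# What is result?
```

After line 1: a = [13, 25, 18]
After line 2 (b = a, alias): a = [13, 25, 18], b = [13, 25, 18]
After line 3 (c = list(a) is a copy, new object): c = [13, 25, 18]
After line 4 (b[0] = 13 * 3 = 39; mutates shared a/b): a = b = [39, 25, 18], c = [13, 25, 18]
After line 5 (a[0] = 39, c[0] = 13; result = False)

False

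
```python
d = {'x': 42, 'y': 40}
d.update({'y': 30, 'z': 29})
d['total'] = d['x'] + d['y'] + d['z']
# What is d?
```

After line 1: d = {'x': 42, 'y': 40}
After line 2 (y overwritten, z added): d = {'x': 42, 'y': 30, 'z': 29}
After line 3 (total = 42 + 30 + 29 = 101): d = {'x': 42, 'y': 30, 'z': 29, 'total': 101}

{'x': 42, 'y': 30, 'z': 29, 'total': 101}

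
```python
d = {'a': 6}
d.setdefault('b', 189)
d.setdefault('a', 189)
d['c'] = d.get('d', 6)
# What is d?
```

After line 1: d = {'a': 6}
After line 2 (setdefault adds 'b'=189): d = {'a': 6, 'b': 189}
After line 3 (setdefault 'a' no-op, already exists): d = {'a': 6, 'b': 189}
After line 4 (get('d', 6) returns default since 'd' not in d): d = {'a': 6, 'b': 189, 'c': 6}

{'a': 6, 'b': 189, 'c': 6}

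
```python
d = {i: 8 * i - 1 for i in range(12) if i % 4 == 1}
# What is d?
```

{1: 7, 5: 39, 9: 71}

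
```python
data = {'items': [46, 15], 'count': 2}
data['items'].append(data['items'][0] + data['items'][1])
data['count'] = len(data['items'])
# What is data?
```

After line 1: data = {'items': [46, 15], 'count': 2}
After line 2 (append 46 + 15 = 61): data = {'items': [46, 15, 61], 'count': 2}
After line 3 (count = len(items) = 3): data = {'items': [46, 15, 61], 'count': 3}

{'items': [46, 15, 61], 'count': 3}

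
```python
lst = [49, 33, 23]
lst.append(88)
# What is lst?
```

[49, 33, 23, 88]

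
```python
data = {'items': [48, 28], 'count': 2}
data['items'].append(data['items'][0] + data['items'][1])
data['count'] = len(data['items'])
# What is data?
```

After line 1: data = {'items': [48, 28], 'count': 2}
After line 2 (append 48 + 28 = 76): data = {'items': [48, 28, 76], 'count': 2}
After line 3 (count = len(items) = 3): data = {'items': [48, 28, 76], 'count': 3}

{'items': [48, 28, 76], 'count': 3}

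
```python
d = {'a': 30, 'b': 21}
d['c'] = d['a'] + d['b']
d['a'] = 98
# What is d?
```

After line 1: d = {'a': 30, 'b': 21}
After line 2 (d['c'] = 30 + 21): d = {'a': 30, 'b': 21, 'c': 51}
After line 3: d = {'a': 98, 'b': 21, 'c': 51}

{'a': 98, 'b': 21, 'c': 51}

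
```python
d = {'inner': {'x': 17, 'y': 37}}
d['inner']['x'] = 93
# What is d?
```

After line 1: d = {'inner': {'x': 17, 'y': 37}}
After line 2 (inner x overwritten): d = {'inner': {'x': 93, 'y': 37}}

{'inner': {'x': 93, 'y': 37}}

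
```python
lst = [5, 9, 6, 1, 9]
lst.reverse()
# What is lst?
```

[9, 1, 6, 9, 5]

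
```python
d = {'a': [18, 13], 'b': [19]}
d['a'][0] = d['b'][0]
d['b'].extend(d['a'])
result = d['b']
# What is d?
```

After line 1: d = {'a': [18, 13], 'b': [19]}
After line 2 (a[0] = b[0] = 19): d = {'a': [19, 13], 'b': [19]}
After line 3 (b.extend(a) appends [19, 13]): d = {'a': [19, 13], 'b': [19, 19, 13]}
After line 4: result = d['b'] = [19, 19, 13]

{'a': [19, 13], 'b': [19, 19, 13]}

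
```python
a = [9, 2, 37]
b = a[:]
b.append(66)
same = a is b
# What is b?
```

After line 1: a = [9, 2, 37]
After line 2 (b = a[:] is a shallow copy, new object): a = [9, 2, 37], b = [9, 2, 37]
After line 3 (append only mutates b): a = [9, 2, 37], b = [9, 2, 37, 66]
After line 4 (same = a is b; different objects -> False): same = False

[9, 2, 37, 66]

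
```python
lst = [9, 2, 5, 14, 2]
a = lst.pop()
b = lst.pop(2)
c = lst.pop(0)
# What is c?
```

After line 1: lst = [9, 2, 5, 14, 2]
After line 2 (pop() -> a = 2): lst = [9, 2, 5, 14]
After line 3 (pop(2) -> b = 5): lst = [9, 2, 14]
After line 4 (pop(0) -> c = 9): lst = [2, 14]

9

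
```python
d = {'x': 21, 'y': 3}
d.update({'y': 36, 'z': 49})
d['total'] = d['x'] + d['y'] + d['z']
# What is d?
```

After line 1: d = {'x': 21, 'y': 3}
After line 2 (y overwritten, z added): d = {'x': 21, 'y': 36, 'z': 49}
After line 3 (total = 21 + 36 + 49 = 106): d = {'x': 21, 'y': 36, 'z': 49, 'total': 106}

{'x': 21, 'y': 36, 'z': 49, 'total': 106}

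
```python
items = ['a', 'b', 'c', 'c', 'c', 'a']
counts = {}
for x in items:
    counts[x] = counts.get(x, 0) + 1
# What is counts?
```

Initial: counts = {}, items = ['a', 'b', 'c', 'c', 'c', 'a']
See 'a': counts = {'a': 1}
See 'b': counts = {'a': 1, 'b': 1}
See 'c': counts = {'a': 1, 'b': 1, 'c': 1}
See 'c': counts = {'a': 1, 'b': 1, 'c': 2}
See 'c': counts = {'a': 1, 'b': 1, 'c': 3}
See 'a': counts = {'a': 2, 'b': 1, 'c': 3}

{'a': 2, 'b': 1, 'c': 3}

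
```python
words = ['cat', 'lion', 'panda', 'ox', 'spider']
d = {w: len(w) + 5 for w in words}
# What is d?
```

{'cat': 8, 'lion': 9, 'panda': 10, 'ox': 7, 'spider': 11}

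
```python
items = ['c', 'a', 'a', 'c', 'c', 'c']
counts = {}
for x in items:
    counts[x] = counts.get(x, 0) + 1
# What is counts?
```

Initial: counts = {}, items = ['c', 'a', 'a', 'c', 'c', 'c']
See 'c': counts = {'c': 1}
See 'a': counts = {'c': 1, 'a': 1}
See 'a': counts = {'c': 1, 'a': 2}
See 'c': counts = {'c': 2, 'a': 2}
See 'c': counts = {'c': 3, 'a': 2}
See 'c': counts = {'c': 4, 'a': 2}

{'c': 4, 'a': 2}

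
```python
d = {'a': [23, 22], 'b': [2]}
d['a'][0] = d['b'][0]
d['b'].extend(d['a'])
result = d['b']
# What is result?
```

After line 1: d = {'a': [23, 22], 'b': [2]}
After line 2 (a[0] = b[0] = 2): d = {'a': [2, 22], 'b': [2]}
After line 3 (b.extend(a) appends [2, 22]): d = {'a': [2, 22], 'b': [2, 2, 22]}
After line 4: result = d['b'] = [2, 2, 22]

[2, 2, 22]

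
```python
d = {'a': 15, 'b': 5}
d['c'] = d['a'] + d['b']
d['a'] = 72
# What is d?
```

After line 1: d = {'a': 15, 'b': 5}
After line 2 (d['c'] = 15 + 5): d = {'a': 15, 'b': 5, 'c': 20}
After line 3: d = {'a': 72, 'b': 5, 'c': 20}

{'a': 72, 'b': 5, 'c': 20}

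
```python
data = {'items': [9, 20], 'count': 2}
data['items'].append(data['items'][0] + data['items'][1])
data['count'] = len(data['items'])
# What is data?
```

After line 1: data = {'items': [9, 20], 'count': 2}
After line 2 (append 9 + 20 = 29): data = {'items': [9, 20, 29], 'count': 2}
After line 3 (count = len(items) = 3): data = {'items': [9, 20, 29], 'count': 3}

{'items': [9, 20, 29], 'count': 3}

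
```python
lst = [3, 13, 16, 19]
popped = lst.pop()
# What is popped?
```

19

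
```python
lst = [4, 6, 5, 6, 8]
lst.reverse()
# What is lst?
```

[8, 6, 5, 6, 4]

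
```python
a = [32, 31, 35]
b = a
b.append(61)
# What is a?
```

After line 1: a = [32, 31, 35]
After line 2 (b = a is an alias, same object): a = [32, 31, 35], b = [32, 31, 35]
After line 3 (b.append mutates the shared list): a = [32, 31, 35, 61], b = [32, 31, 35, 61]

[32, 31, 35, 61]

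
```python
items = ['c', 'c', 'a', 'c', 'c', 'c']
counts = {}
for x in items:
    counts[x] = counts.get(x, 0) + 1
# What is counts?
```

Initial: counts = {}, items = ['c', 'c', 'a', 'c', 'c', 'c']
See 'c': counts = {'c': 1}
See 'c': counts = {'c': 2}
See 'a': counts = {'c': 2, 'a': 1}
See 'c': counts = {'c': 3, 'a': 1}
See 'c': counts = {'c': 4, 'a': 1}
See 'c': counts = {'c': 5, 'a': 1}

{'c': 5, 'a': 1}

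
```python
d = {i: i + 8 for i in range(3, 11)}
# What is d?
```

{3: 11, 4: 12, 5: 13, 6: 14, 7: 15, 8: 16, 9: 17, 10: 18}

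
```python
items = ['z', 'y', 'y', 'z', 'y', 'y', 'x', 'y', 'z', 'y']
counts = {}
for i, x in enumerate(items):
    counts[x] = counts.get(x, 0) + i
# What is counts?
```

Initial: counts = {}, items = ['z', 'y', 'y', 'z', 'y', 'y', 'x', 'y', 'z', 'y']
i=0, x='z': counts = {'z': 0}
i=1, x='y': counts = {'z': 0, 'y': 1}
i=2, x='y': counts = {'z': 0, 'y': 3}
i=3, x='z': counts = {'z': 3, 'y': 3}
i=4, x='y': counts = {'z': 3, 'y': 7}
i=5, x='y': counts = {'z': 3, 'y': 12}
i=6, x='x': counts = {'z': 3, 'y': 12, 'x': 6}
i=7, x='y': counts = {'z': 3, 'y': 19, 'x': 6}
i=8, x='z': counts = {'z': 11, 'y': 19, 'x': 6}
i=9, x='y': counts = {'z': 11, 'y': 28, 'x': 6}

{'z': 11, 'y': 28, 'x': 6}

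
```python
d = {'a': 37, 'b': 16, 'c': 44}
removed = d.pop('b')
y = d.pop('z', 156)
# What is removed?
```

After line 1: d = {'a': 37, 'b': 16, 'c': 44}
After line 2 (pop 'b' returns 16): d = {'a': 37, 'c': 44}, removed = 16
After line 3 (pop 'z' missing, returns default 156): d = {'a': 37, 'c': 44}, y = 156

16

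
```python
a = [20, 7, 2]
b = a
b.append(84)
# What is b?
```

After line 1: a = [20, 7, 2]
After line 2 (b = a is an alias, same object): a = [20, 7, 2], b = [20, 7, 2]
After line 3 (b.append mutates the shared list): a = [20, 7, 2, 84], b = [20, 7, 2, 84]

[20, 7, 2, 84]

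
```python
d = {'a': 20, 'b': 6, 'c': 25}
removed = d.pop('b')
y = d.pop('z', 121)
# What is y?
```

After line 1: d = {'a': 20, 'b': 6, 'c': 25}
After line 2 (pop 'b' returns 6): d = {'a': 20, 'c': 25}, removed = 6
After line 3 (pop 'z' missing, returns default 121): d = {'a': 20, 'c': 25}, y = 121

121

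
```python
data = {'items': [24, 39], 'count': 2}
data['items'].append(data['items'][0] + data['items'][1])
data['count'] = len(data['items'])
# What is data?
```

After line 1: data = {'items': [24, 39], 'count': 2}
After line 2 (append 24 + 39 = 63): data = {'items': [24, 39, 63], 'count': 2}
After line 3 (count = len(items) = 3): data = {'items': [24, 39, 63], 'count': 3}

{'items': [24, 39, 63], 'count': 3}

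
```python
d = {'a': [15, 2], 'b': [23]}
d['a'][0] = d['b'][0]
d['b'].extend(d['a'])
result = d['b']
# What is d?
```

After line 1: d = {'a': [15, 2], 'b': [23]}
After line 2 (a[0] = b[0] = 23): d = {'a': [23, 2], 'b': [23]}
After line 3 (b.extend(a) appends [23, 2]): d = {'a': [23, 2], 'b': [23, 23, 2]}
After line 4: result = d['b'] = [23, 23, 2]

{'a': [23, 2], 'b': [23, 23, 2]}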